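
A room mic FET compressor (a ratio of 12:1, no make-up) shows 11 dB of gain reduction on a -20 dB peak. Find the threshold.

-32 dB

Input is 12 dB above T (since output overshoot × R = input overshoot: (-31 − T)·12 = -20 − T gives T = -32 dB).
Check: -32 + (-20 − (-32))/12 = -32 + 1 = -31 dB. ✓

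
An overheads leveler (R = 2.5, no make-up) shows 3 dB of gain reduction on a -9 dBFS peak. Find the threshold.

Let T be the threshold. Output overshoot = (input overshoot)/R, so -12 − T = (-9 − T)/2.5.
2.5·(-12 − T) = -9 − T → 1.5·T = -30 − (-9) = -21.
T = -21/1.5 = -14 dBFS.

-14 dBFS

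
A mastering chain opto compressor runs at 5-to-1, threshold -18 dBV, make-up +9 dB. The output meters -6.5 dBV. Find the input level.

Remove make-up: -6.5 − 9 = -15.5 dBV.
That's 2.5 dB above the -18 dBV threshold.
Before 5:1 compression the overshoot was 2.5 × 5 = 12.5 dB, so input = -18 + 12.5 = -5.5 dBV.

-5.5 dBV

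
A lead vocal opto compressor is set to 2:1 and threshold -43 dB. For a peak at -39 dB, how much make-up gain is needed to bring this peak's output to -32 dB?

9 dB

Without make-up, output = threshold + overshoot/2 = -43 + 2 = -41 dB.
Gap to target: 9 dB.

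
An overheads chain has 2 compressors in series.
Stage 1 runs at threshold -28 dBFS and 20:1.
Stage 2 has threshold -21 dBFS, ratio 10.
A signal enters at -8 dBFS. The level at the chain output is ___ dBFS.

Stage 1: overshoot 20 dB → 20/20 = 1 dB → -27 dBFS.
Stage 2: -27 dBFS is at or below the -21 dBFS threshold — no compression; output -27 dBFS.

-27 dBFS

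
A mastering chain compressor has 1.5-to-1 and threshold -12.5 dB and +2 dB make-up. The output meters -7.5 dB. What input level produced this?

Before make-up, the level was -7.5 − 2 = -9.5 dB.
The compressed level sits -9.5 − (-12.5) = 3 dB over threshold.
Undo the ratio: input overshoot = 3 × 1.5 = 4.5 dB, giving input = -8 dB.

-8 dB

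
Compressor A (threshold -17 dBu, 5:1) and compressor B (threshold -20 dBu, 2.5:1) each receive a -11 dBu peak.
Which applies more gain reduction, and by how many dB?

A: overshoot 6 dB → output overshoot 1.2 dB → GR 4.8 dB.
B: overshoot 9 dB → output overshoot 3.6 dB → GR 5.4 dB.
Difference: 0.6 dB in favour of B.

B, by 0.6 dB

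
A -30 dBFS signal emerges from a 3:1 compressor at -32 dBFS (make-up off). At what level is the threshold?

Gain reduction = -30 − (-32) = 2 dB; output overshoot = GR / (R − 1) = 2 / 2 = 1 dB.
Threshold = output − output overshoot = -32 − 1 = -33 dBFS.

-33 dBFS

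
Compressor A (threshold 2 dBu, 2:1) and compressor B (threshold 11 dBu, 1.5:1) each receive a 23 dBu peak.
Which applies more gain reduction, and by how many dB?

A: overshoot 21 dB → output overshoot 10.5 dB → GR 10.5 dB.
B: overshoot 12 dB → output overshoot 8 dB → GR 4 dB.
Difference: 6.5 dB in favour of A.

A, by 6.5 dB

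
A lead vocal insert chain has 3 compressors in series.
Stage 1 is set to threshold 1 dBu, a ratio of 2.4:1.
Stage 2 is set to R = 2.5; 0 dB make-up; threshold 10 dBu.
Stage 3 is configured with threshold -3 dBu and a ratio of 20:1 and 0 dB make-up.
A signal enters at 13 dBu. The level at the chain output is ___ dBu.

Stage 1: overshoot 12 dB → 12/2.4 = 5 dB → 6 dBu.
Stage 2: below threshold (6 ≤ 10); passes unchanged; output 6 dBu.
Stage 3: overshoot 9 dB → 9/20 = 0.45 dB → -2.55 dBu.

-2.55 dBu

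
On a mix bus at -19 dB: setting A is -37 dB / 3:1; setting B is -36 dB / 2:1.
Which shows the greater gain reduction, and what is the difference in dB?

A, by 3.5 dB

A: overshoot 18 dB → output overshoot 6 dB → GR 12 dB.
B: overshoot 17 dB → output overshoot 8.5 dB → GR 8.5 dB.
A applies 3.5 dB more gain reduction.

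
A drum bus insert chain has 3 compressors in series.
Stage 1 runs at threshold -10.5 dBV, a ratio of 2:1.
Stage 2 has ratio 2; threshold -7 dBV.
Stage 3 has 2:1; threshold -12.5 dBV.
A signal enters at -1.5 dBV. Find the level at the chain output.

-9.5 dBV

Stage 1: overshoot 9 dB → 9/2 = 4.5 dB → -6 dBV.
Stage 2: 1 dB above -7 dBV, reduced 2:1 to 0.5 dB above → -6.5 dBV.
Stage 3: 6 dB above -12.5 dBV, reduced 2:1 to 3 dB above → -9.5 dBV.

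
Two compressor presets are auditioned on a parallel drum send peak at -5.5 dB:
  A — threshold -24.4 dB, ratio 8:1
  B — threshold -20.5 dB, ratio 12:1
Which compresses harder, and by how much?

A, by 2.7875 dB

A: 18.9 dB over, compressed to 2.3625 dB over, so 16.5375 dB of GR.
B: 15 dB over, compressed to 1.25 dB over, so 13.75 dB of GR.
A reduces 2.7875 dB more.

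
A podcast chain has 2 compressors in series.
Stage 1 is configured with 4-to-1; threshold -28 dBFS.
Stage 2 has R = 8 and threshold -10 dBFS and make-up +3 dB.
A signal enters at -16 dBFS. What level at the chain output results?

-22 dBFS

Stage 1: overshoot 12 dB → 12/4 = 3 dB → -25 dBFS.
Stage 2: -25 dBFS ≤ -10 dBFS, so stage 2 doesn't engage; make-up brings it to -22 dBFS.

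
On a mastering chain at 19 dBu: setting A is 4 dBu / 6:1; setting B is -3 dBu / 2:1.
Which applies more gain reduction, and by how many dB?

A, by 1.5 dB

A: 15 dB over, compressed to 2.5 dB over, so 12.5 dB of GR.
B: 22 dB over, compressed to 11 dB over, so 11 dB of GR.
Difference: 1.5 dB in favour of A.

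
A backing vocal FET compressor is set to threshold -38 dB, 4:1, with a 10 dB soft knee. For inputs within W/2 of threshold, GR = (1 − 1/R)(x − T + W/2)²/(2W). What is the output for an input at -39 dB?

x − T + W/2 = -39 − (-38) + 5 = 4.
GR = (1 − 1/4) × 4² / 20 = 0.75 × 16 / 20 = 0.6 dB.
Output = -39 − 0.6 = -39.6 dB.

-39.6 dB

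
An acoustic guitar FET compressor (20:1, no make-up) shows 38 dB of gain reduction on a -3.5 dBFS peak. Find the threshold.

Let T be the threshold. Output overshoot = (input overshoot)/R, so -41.5 − T = (-3.5 − T)/20.
20·(-41.5 − T) = -3.5 − T → 19·T = -830 − (-3.5) = -826.5.
T = -826.5/19 = -43.5 dBFS.

-43.5 dBFS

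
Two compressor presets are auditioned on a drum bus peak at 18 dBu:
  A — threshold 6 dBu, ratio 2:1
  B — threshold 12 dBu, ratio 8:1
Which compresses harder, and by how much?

A: GR = 12 − 12/2 = 6 dB.
B: GR = 6 − 6/8 = 5.25 dB.
Difference: 0.75 dB in favour of A.

A, by 0.75 dB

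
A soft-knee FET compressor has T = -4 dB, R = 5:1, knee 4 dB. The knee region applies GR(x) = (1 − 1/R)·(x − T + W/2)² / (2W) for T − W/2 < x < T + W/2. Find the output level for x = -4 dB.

-4.4 dB

x − T + W/2 = -4 − (-4) + 2 = 2.
GR = (1 − 1/5) × 2² / 8 = 0.8 × 4 / 8 = 0.4 dB.
Output = -4 − 0.4 = -4.4 dB.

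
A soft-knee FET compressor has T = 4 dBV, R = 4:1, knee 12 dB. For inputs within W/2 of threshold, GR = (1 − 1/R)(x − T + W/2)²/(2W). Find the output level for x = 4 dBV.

2.875 dBV

x − T + W/2 = 4 − 4 + 6 = 6.
GR = (1 − 1/4) × 6² / 24 = 0.75 × 36 / 24 = 1.125 dB.
Output = 4 − 1.125 = 2.875 dBV.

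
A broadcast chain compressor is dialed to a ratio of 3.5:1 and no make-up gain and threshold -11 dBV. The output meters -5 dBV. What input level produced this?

The compressed level sits -5 − (-11) = 6 dB over threshold.
Undo the ratio: input overshoot = 6 × 3.5 = 21 dB, giving input = 10 dBV.

10 dBV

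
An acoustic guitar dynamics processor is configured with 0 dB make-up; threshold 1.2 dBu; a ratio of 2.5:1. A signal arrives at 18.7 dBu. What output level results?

Overshoot: 18.7 − 1.2 = 17.5 dB.
The 17.5 dB excess becomes 7 dB after 2.5:1 reduction.
So the level is 1.2 + 7 = 8.2 dBu.

8.2 dBu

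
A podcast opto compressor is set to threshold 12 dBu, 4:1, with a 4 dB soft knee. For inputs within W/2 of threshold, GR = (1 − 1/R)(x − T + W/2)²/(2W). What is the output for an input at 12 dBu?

11.625 dBu

x − T + W/2 = 12 − 12 + 2 = 2.
GR = (1 − 1/4) × 2² / 8 = 0.75 × 4 / 8 = 0.375 dB.
Output = 12 − 0.375 = 11.625 dBu.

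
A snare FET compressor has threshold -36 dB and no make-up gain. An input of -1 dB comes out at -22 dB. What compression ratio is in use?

Input overshoot = -1 − (-36) = 35 dB; output overshoot = -22 − (-36) = 14 dB.
Ratio = 35 / 14 = 2.5.

2.5:1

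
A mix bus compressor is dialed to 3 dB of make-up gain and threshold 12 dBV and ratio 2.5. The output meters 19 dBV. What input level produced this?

Stripping the +3 dB make-up gives 16 dBV at the gain stage.
The compressed level sits 16 − 12 = 4 dB over threshold.
Input overshoot = R × output overshoot = 10 dB → input = 12 + 10 = 22 dBV.

22 dBV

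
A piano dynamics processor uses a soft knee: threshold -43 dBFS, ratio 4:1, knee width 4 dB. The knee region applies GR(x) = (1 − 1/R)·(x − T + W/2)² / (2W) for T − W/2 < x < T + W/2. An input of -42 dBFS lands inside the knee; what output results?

-42.84375 dBFS

x − T + W/2 = -42 − (-43) + 2 = 3.
GR = (1 − 1/4) × 3² / 8 = 0.75 × 9 / 8 = 0.84375 dB.
Output = -42 − 0.84375 = -42.84375 dBFS.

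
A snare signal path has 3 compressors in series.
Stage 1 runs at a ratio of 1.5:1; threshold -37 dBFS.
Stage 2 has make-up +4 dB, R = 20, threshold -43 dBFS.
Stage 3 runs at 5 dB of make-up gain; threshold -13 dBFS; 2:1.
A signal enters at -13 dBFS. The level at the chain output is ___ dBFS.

Stage 1: 24 dB above -37 dBFS, reduced 1.5:1 to 16 dB above → -21 dBFS.
Stage 2: -21 dBFS is 22 dB over -43 dBFS; at 20:1 that becomes 1.1 dB over, giving -41.9 dBFS; +4 dB make-up → -37.9 dBFS.
Stage 3: -37.9 dBFS is at or below the -13 dBFS threshold — no compression; make-up brings it to -32.9 dBFS.

-32.9 dBFS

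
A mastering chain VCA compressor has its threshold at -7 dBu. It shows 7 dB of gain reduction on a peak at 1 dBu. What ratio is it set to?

Input overshoot = 1 − (-7) = 8 dB.
Output overshoot = 8 − 7 = 1 dB.
Ratio = input overshoot / output overshoot = 8 / 1 = 8.

8:1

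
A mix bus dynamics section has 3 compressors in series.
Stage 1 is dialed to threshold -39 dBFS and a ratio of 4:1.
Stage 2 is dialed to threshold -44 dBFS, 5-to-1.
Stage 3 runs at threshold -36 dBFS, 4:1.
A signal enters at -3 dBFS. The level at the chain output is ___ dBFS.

Stage 1: 36 dB above -39 dBFS, reduced 4:1 to 9 dB above → -30 dBFS.
Stage 2: 14 dB above -44 dBFS, reduced 5:1 to 2.8 dB above → -41.2 dBFS.
Stage 3: below threshold (-41.2 ≤ -36); passes unchanged; output -41.2 dBFS.

-41.2 dBFS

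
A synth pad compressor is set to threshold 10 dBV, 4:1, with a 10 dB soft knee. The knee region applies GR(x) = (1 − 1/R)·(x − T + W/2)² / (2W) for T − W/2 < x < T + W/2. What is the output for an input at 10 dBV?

9.0625 dBV

x − T + W/2 = 10 − 10 + 5 = 5.
GR = (1 − 1/4) × 5² / 20 = 0.75 × 25 / 20 = 0.9375 dB.
Output = 10 − 0.9375 = 9.0625 dBV.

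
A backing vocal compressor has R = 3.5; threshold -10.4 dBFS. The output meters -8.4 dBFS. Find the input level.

-3.4 dBFS

The compressed level sits -8.4 − (-10.4) = 2 dB over threshold.
Undo the ratio: input overshoot = 2 × 3.5 = 7 dB, giving input = -3.4 dBFS.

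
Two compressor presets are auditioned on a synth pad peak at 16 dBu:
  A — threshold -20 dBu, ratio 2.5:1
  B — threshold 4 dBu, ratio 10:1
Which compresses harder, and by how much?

A: GR = 36 − 36/2.5 = 21.6 dB.
B: GR = 12 − 12/10 = 10.8 dB.
Difference: 10.8 dB in favour of A.

A, by 10.8 dB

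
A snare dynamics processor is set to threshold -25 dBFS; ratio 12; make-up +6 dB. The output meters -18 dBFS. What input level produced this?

-13 dBFS

Remove make-up: -18 − 6 = -24 dBFS.
Post-compression overshoot = -24 − (-25) = 1 dB.
Input overshoot = R × output overshoot = 12 dB → input = -25 + 12 = -13 dBFS.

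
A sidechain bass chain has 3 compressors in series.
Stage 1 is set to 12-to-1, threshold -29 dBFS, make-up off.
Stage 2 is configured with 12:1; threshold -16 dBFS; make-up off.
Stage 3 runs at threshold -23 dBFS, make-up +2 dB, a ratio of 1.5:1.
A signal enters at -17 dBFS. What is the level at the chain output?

-26 dBFS

Stage 1: -17 dBFS is 12 dB over -29 dBFS; at 12:1 that becomes 1 dB over, giving -28 dBFS.
Stage 2: -28 dBFS ≤ -16 dBFS, so stage 2 doesn't engage; output -28 dBFS.
Stage 3: -28 dBFS ≤ -23 dBFS, so stage 3 doesn't engage; make-up brings it to -26 dBFS.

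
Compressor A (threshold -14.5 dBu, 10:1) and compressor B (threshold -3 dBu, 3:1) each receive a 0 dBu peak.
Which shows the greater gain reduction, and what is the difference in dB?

A, by 11.05 dB

A: 14.5 dB over, compressed to 1.45 dB over, so 13.05 dB of GR.
B: 3 dB over, compressed to 1 dB over, so 2 dB of GR.
Difference: 11.05 dB in favour of A.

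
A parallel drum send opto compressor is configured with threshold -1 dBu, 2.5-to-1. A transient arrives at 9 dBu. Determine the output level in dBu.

3 dBu

The input is 10 dB above the -1 dBu threshold.
2.5:1 compression reduces that to 10/2.5 = 4 dB over.
So the level is -1 + 4 = 3 dBu.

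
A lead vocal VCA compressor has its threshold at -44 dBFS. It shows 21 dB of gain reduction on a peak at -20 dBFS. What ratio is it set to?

Input overshoot = -20 − (-44) = 24 dB.
Output overshoot = 24 − 21 = 3 dB.
Ratio = input overshoot / output overshoot = 24 / 3 = 8.

8:1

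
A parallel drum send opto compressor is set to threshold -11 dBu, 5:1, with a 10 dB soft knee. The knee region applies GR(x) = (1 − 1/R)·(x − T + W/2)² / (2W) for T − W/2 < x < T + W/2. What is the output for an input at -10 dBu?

-11.44 dBu

x − T + W/2 = -10 − (-11) + 5 = 6.
GR = (1 − 1/5) × 6² / 20 = 0.8 × 36 / 20 = 1.44 dB.
Output = -10 − 1.44 = -11.44 dBu.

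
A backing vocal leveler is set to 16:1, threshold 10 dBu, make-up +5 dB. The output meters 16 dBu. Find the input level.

26 dBu

Before make-up, the level was 16 − 5 = 11 dBu.
The compressed level sits 11 − 10 = 1 dB over threshold.
Input overshoot = R × output overshoot = 16 dB → input = 10 + 16 = 26 dBu.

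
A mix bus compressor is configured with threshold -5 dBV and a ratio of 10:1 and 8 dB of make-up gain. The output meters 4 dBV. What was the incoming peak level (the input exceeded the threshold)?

5 dBV

Remove make-up: 4 − 8 = -4 dBV.
Post-compression overshoot = -4 − (-5) = 1 dB.
Undo the ratio: input overshoot = 1 × 10 = 10 dB, giving input = 5 dBV.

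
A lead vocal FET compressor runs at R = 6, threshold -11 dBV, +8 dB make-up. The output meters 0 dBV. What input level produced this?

7 dBV

Remove make-up: 0 − 8 = -8 dBV.
The compressed level sits -8 − (-11) = 3 dB over threshold.
Undo the ratio: input overshoot = 3 × 6 = 18 dB, giving input = 7 dBV.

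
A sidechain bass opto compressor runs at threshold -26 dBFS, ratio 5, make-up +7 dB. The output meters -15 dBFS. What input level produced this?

Stripping the +7 dB make-up gives -22 dBFS at the gain stage.
That's 4 dB above the -26 dBFS threshold.
Input overshoot = R × output overshoot = 20 dB → input = -26 + 20 = -6 dBFS.

-6 dBFS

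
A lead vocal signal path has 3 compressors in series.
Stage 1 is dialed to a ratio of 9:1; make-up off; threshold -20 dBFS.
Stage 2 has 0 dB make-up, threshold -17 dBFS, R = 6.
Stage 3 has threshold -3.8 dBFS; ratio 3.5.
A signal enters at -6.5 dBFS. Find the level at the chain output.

-18.5 dBFS

Stage 1: overshoot 13.5 dB → 13.5/9 = 1.5 dB → -18.5 dBFS.
Stage 2: below threshold (-18.5 ≤ -17); passes unchanged; output -18.5 dBFS.
Stage 3: -18.5 dBFS ≤ -3.8 dBFS, so stage 3 doesn't engage; output -18.5 dBFS.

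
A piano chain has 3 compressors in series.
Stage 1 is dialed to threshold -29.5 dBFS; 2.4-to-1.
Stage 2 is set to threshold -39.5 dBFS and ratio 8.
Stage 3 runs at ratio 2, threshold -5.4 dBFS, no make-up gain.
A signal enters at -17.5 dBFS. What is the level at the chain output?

Stage 1: -17.5 dBFS is 12 dB over -29.5 dBFS; at 2.4:1 that becomes 5 dB over, giving -24.5 dBFS.
Stage 2: -24.5 dBFS is 15 dB over -39.5 dBFS; at 8:1 that becomes 1.875 dB over, giving -37.625 dBFS.
Stage 3: below threshold (-37.625 ≤ -5.4); passes unchanged; output -37.625 dBFS.

-37.625 dBFS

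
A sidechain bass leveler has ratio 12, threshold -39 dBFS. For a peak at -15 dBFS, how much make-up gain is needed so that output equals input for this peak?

Without make-up, output = threshold + overshoot/12 = -39 + 2 = -37 dBFS.
Gap to target: 22 dB.

22 dB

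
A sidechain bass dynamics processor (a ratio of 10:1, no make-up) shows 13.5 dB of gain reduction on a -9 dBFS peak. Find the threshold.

-24 dBFS

Let T be the threshold. Output overshoot = (input overshoot)/R, so -22.5 − T = (-9 − T)/10.
10·(-22.5 − T) = -9 − T → 9·T = -225 − (-9) = -216.
T = -216/9 = -24 dBFS.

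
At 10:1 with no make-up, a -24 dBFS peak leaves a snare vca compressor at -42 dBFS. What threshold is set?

Gain reduction = -24 − (-42) = 18 dB; output overshoot = GR / (R − 1) = 18 / 9 = 2 dB.
Threshold = output − output overshoot = -42 − 2 = -44 dBFS.

-44 dBFS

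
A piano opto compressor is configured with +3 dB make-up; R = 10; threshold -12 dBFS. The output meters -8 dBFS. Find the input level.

Stripping the +3 dB make-up gives -11 dBFS at the gain stage.
The compressed level sits -11 − (-12) = 1 dB over threshold.
Before 10:1 compression the overshoot was 1 × 10 = 10 dB, so input = -12 + 10 = -2 dBFS.

-2 dBFS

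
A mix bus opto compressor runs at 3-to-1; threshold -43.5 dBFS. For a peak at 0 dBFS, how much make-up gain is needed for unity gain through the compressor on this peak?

Without make-up, output = threshold + overshoot/3 = -43.5 + 14.5 = -29 dBFS.
Gap to target: 29 dB.

29 dB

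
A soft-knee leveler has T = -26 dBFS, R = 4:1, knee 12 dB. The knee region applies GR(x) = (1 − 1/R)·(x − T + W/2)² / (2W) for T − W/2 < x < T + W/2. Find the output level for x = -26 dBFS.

-27.125 dBFS

x − T + W/2 = -26 − (-26) + 6 = 6.
GR = (1 − 1/4) × 6² / 24 = 0.75 × 36 / 24 = 1.125 dB.
Output = -26 − 1.125 = -27.125 dBFS.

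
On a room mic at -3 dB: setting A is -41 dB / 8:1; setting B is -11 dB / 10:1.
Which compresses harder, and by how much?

A, by 26.05 dB

A: GR = 38 − 38/8 = 33.25 dB.
B: GR = 8 − 8/10 = 7.2 dB.
A reduces 26.05 dB more.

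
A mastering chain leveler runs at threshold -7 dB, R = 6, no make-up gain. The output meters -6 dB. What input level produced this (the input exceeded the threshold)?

-1 dB

The compressed level sits -6 − (-7) = 1 dB over threshold.
Input overshoot = R × output overshoot = 6 dB → input = -7 + 6 = -1 dB.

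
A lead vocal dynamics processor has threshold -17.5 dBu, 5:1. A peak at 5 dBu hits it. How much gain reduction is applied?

The signal is 22.5 dB above threshold.
A 5:1 ratio leaves 4.5 dB of that excess.
So the signal is attenuated by 22.5 − 4.5 = 18 dB.

18 dB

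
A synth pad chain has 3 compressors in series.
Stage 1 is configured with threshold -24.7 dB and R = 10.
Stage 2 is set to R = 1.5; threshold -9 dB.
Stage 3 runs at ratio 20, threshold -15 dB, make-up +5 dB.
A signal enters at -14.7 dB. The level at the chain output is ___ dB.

Stage 1: overshoot 10 dB → 10/10 = 1 dB → -23.7 dB.
Stage 2: -23.7 dB is at or below the -9 dB threshold — no compression; output -23.7 dB.
Stage 3: -23.7 dB ≤ -15 dB, so stage 3 doesn't engage; make-up brings it to -18.7 dB.

-18.7 dB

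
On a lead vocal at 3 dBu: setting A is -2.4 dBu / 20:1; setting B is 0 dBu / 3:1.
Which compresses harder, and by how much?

A, by 3.13 dB

A: overshoot 5.4 dB → output overshoot 0.27 dB → GR 5.13 dB.
B: overshoot 3 dB → output overshoot 1 dB → GR 2 dB.
Difference: 3.13 dB in favour of A.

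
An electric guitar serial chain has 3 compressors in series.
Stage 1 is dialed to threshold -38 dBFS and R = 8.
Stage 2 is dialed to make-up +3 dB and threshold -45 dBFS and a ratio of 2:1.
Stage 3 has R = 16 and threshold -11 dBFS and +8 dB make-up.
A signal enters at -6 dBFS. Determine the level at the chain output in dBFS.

-28.5 dBFS

Stage 1: overshoot 32 dB → 32/8 = 4 dB → -34 dBFS.
Stage 2: overshoot 11 dB → 11/2 = 5.5 dB → -39.5 dBFS; +3 dB make-up → -36.5 dBFS.
Stage 3: -36.5 dBFS is at or below the -11 dBFS threshold — no compression; make-up brings it to -28.5 dBFS.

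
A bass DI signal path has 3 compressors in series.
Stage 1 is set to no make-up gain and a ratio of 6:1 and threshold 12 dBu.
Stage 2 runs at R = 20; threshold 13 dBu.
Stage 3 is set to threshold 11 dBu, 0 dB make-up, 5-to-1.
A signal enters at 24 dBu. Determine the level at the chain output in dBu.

11.41 dBu

Stage 1: overshoot 12 dB → 12/6 = 2 dB → 14 dBu.
Stage 2: 1 dB above 13 dBu, reduced 20:1 to 0.05 dB above → 13.05 dBu.
Stage 3: 2.05 dB above 11 dBu, reduced 5:1 to 0.41 dB above → 11.41 dBu.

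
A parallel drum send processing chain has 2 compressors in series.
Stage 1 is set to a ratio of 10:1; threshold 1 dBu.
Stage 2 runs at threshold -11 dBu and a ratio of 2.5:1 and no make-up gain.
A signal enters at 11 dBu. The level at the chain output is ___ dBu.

Stage 1: overshoot 10 dB → 10/10 = 1 dB → 2 dBu.
Stage 2: 13 dB above -11 dBu, reduced 2.5:1 to 5.2 dB above → -5.8 dBu.

-5.8 dBu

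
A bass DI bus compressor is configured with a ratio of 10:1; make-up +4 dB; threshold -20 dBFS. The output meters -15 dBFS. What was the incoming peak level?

-10 dBFS

Stripping the +4 dB make-up gives -19 dBFS at the gain stage.
The compressed level sits -19 − (-20) = 1 dB over threshold.
Before 10:1 compression the overshoot was 1 × 10 = 10 dB, so input = -20 + 10 = -10 dBFS.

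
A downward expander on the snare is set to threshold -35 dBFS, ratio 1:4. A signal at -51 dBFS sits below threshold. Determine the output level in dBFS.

The input is 16 dB below the -35 dBFS threshold.
A 1:4 expander multiplies undershoot by 4: 16 × 4 = 64 dB below threshold.
Output = -35 − 64 = -99 dBFS.

-99 dBFS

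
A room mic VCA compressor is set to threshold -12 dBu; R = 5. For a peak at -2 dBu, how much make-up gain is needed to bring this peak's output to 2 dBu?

The peak compresses to -12 + 10/5 = -10 dBu.
To reach 2 dBu requires 2 − (-10) = 12 dB of make-up.

12 dB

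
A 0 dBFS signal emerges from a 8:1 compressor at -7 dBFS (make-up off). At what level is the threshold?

Input is 8 dB above T (since output overshoot × R = input overshoot: (-7 − T)·8 = 0 − T gives T = -8 dBFS).
Check: -8 + (0 − (-8))/8 = -8 + 1 = -7 dBFS. ✓

-8 dBFS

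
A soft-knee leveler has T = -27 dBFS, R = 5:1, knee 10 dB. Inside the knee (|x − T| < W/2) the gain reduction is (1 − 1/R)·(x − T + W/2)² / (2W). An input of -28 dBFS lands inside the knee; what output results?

x − T + W/2 = -28 − (-27) + 5 = 4.
GR = (1 − 1/5) × 4² / 20 = 0.8 × 16 / 20 = 0.64 dB.
Output = -28 − 0.64 = -28.64 dBFS.

-28.64 dBFS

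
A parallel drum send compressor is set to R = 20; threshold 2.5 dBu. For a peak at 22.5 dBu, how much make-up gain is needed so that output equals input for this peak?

Overshoot 20 dB → 20/20 = 1 dB after compression, so the compressed level is 2.5 + 1 = 3.5 dBu.
Make-up = target − compressed = 22.5 − 3.5 = 19 dB.

19 dB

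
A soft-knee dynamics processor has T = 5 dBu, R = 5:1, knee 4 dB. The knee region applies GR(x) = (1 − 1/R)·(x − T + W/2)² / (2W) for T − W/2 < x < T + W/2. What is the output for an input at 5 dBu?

x − T + W/2 = 5 − 5 + 2 = 2.
GR = (1 − 1/5) × 2² / 8 = 0.8 × 4 / 8 = 0.4 dB.
Output = 5 − 0.4 = 4.6 dBu.

4.6 dBu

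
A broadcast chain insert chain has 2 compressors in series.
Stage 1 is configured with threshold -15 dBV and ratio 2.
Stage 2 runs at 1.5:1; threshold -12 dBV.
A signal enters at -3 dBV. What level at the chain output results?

-10 dBV

Stage 1: -3 dBV is 12 dB over -15 dBV; at 2:1 that becomes 6 dB over, giving -9 dBV.
Stage 2: 3 dB above -12 dBV, reduced 1.5:1 to 2 dB above → -10 dBV.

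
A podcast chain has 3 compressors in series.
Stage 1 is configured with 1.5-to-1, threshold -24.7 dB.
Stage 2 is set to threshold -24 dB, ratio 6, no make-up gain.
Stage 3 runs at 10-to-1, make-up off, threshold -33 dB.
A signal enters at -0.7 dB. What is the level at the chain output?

Stage 1: 24 dB above -24.7 dB, reduced 1.5:1 to 16 dB above → -8.7 dB.
Stage 2: -8.7 dB is 15.3 dB over -24 dB; at 6:1 that becomes 2.55 dB over, giving -21.45 dB.
Stage 3: -21.45 dB is 11.55 dB over -33 dB; at 10:1 that becomes 1.155 dB over, giving -31.845 dB.

-31.845 dB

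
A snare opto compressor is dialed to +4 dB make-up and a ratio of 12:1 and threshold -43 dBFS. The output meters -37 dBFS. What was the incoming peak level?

Stripping the +4 dB make-up gives -41 dBFS at the gain stage.
Post-compression overshoot = -41 − (-43) = 2 dB.
Input overshoot = R × output overshoot = 24 dB → input = -43 + 24 = -19 dBFS.

-19 dBFS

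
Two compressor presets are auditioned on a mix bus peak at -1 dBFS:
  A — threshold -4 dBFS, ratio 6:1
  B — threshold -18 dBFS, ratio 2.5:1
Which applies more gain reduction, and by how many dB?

A: 3 dB over, compressed to 0.5 dB over, so 2.5 dB of GR.
B: 17 dB over, compressed to 6.8 dB over, so 10.2 dB of GR.
B reduces 7.7 dB more.

B, by 7.7 dB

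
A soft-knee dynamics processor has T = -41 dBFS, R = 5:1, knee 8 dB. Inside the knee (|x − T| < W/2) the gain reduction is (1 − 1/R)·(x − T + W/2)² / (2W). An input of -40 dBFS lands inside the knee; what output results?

x − T + W/2 = -40 − (-41) + 4 = 5.
GR = (1 − 1/5) × 5² / 16 = 0.8 × 25 / 16 = 1.25 dB.
Output = -40 − 1.25 = -41.25 dBFS.

-41.25 dBFS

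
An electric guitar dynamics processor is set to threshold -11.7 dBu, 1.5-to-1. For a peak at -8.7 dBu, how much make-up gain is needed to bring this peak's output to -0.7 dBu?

Without make-up, output = threshold + overshoot/1.5 = -11.7 + 2 = -9.7 dBu.
Gap to target: 9 dB.

9 dB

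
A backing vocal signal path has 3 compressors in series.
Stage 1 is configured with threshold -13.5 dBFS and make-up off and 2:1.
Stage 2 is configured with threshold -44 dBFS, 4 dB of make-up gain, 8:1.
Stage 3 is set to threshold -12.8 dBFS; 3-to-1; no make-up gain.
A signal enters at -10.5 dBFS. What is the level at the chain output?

Stage 1: 3 dB above -13.5 dBFS, reduced 2:1 to 1.5 dB above → -12 dBFS.
Stage 2: 32 dB above -44 dBFS, reduced 8:1 to 4 dB above → -40 dBFS; +4 dB make-up → -36 dBFS.
Stage 3: -36 dBFS ≤ -12.8 dBFS, so stage 3 doesn't engage; output -36 dBFS.

-36 dBFS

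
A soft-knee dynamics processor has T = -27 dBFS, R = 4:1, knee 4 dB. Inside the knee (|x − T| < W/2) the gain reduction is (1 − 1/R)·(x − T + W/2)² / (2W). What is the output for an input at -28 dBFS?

x − T + W/2 = -28 − (-27) + 2 = 1.
GR = (1 − 1/4) × 1² / 8 = 0.75 × 1 / 8 = 0.09375 dB.
Output = -28 − 0.09375 = -28.09375 dBFS.

-28.09375 dBFS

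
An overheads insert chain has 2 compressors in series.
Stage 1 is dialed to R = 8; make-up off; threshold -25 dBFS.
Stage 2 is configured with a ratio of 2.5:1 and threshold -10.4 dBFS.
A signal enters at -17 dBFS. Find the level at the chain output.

Stage 1: overshoot 8 dB → 8/8 = 1 dB → -24 dBFS.
Stage 2: -24 dBFS ≤ -10.4 dBFS, so stage 2 doesn't engage; output -24 dBFS.

-24 dBFS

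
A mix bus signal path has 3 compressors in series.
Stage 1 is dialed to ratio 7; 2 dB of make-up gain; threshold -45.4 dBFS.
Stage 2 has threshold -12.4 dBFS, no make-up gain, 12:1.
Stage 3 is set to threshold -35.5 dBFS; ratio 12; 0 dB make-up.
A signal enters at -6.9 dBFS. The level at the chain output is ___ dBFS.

-37.9 dBFS

Stage 1: -6.9 dBFS is 38.5 dB over -45.4 dBFS; at 7:1 that becomes 5.5 dB over, giving -39.9 dBFS; +2 dB make-up → -37.9 dBFS.
Stage 2: -37.9 dBFS is at or below the -12.4 dBFS threshold — no compression; output -37.9 dBFS.
Stage 3: below threshold (-37.9 ≤ -35.5); passes unchanged; output -37.9 dBFS.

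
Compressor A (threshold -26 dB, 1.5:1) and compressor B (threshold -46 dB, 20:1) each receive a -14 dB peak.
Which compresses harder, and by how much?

A: 12 dB over, compressed to 8 dB over, so 4 dB of GR.
B: 32 dB over, compressed to 1.6 dB over, so 30.4 dB of GR.
B applies 26.4 dB more gain reduction.

B, by 26.4 dB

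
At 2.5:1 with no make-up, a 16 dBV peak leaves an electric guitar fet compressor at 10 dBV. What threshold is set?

6 dBV

Input is 10 dB above T (since output overshoot × R = input overshoot: (10 − T)·2.5 = 16 − T gives T = 6 dBV).
Check: 6 + (16 − 6)/2.5 = 6 + 4 = 10 dBV. ✓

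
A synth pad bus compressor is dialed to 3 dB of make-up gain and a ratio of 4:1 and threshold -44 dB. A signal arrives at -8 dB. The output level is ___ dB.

-8 dB sits 36 dB over threshold.
The 36 dB excess becomes 9 dB after 4:1 reduction.
So the level is -44 + 9 = -35 dB; make-up adds 3 dB, giving -32 dB.

-32 dB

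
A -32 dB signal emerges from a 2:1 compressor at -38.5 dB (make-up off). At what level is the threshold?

Let T be the threshold. Output overshoot = (input overshoot)/R, so -38.5 − T = (-32 − T)/2.
2·(-38.5 − T) = -32 − T → 1·T = -77 − (-32) = -45.
T = -45/1 = -45 dB.

-45 dB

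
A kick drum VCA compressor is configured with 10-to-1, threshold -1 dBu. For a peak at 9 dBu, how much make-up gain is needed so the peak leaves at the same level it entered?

9 dB

The peak compresses to -1 + 10/10 = 0 dBu.
To reach 9 dBu requires 9 − 0 = 9 dB of make-up.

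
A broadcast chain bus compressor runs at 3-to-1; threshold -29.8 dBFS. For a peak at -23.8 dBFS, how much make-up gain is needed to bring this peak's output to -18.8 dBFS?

Overshoot 6 dB → 6/3 = 2 dB after compression, so the compressed level is -29.8 + 2 = -27.8 dBFS.
Make-up = target − compressed = -18.8 − (-27.8) = 9 dB.

9 dB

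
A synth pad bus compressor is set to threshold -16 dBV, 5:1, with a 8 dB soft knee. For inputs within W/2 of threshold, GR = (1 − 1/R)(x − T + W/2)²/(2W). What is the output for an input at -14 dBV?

x − T + W/2 = -14 − (-16) + 4 = 6.
GR = (1 − 1/5) × 6² / 16 = 0.8 × 36 / 16 = 1.8 dB.
Output = -14 − 1.8 = -15.8 dBV.

-15.8 dBV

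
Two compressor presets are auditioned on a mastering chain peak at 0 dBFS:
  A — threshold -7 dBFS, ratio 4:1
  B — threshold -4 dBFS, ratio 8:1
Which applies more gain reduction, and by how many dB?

A, by 1.75 dB

A: 7 dB over, compressed to 1.75 dB over, so 5.25 dB of GR.
B: 4 dB over, compressed to 0.5 dB over, so 3.5 dB of GR.
Difference: 1.75 dB in favour of A.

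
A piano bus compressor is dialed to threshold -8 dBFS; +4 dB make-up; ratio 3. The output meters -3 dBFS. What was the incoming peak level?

-5 dBFS

Before make-up, the level was -3 − 4 = -7 dBFS.
That's 1 dB above the -8 dBFS threshold.
Input overshoot = R × output overshoot = 3 dB → input = -8 + 3 = -5 dBFS.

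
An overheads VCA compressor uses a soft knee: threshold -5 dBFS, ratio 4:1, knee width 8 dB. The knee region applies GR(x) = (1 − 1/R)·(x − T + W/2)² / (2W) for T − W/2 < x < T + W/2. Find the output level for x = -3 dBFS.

x − T + W/2 = -3 − (-5) + 4 = 6.
GR = (1 − 1/4) × 6² / 16 = 0.75 × 36 / 16 = 1.6875 dB.
Output = -3 − 1.6875 = -4.6875 dBFS.

-4.6875 dBFS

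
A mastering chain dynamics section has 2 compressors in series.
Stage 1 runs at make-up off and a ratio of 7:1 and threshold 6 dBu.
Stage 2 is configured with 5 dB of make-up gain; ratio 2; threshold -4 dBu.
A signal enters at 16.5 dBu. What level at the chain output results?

6.75 dBu

Stage 1: 16.5 dBu is 10.5 dB over 6 dBu; at 7:1 that becomes 1.5 dB over, giving 7.5 dBu.
Stage 2: overshoot 11.5 dB → 11.5/2 = 5.75 dB → 1.75 dBu; +5 dB make-up → 6.75 dBu.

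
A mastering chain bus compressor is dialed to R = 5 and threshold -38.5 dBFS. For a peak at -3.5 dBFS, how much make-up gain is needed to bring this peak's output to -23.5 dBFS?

Overshoot 35 dB → 35/5 = 7 dB after compression, so the compressed level is -38.5 + 7 = -31.5 dBFS.
Make-up = target − compressed = -23.5 − (-31.5) = 8 dB.

8 dB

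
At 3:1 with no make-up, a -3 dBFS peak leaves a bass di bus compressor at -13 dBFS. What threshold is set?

Gain reduction = -3 − (-13) = 10 dB; output overshoot = GR / (R − 1) = 10 / 2 = 5 dB.
Threshold = output − output overshoot = -13 − 5 = -18 dBFS.

-18 dBFS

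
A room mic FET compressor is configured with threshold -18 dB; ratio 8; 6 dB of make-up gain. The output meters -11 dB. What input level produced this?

Remove make-up: -11 − 6 = -17 dB.
Post-compression overshoot = -17 − (-18) = 1 dB.
Undo the ratio: input overshoot = 1 × 8 = 8 dB, giving input = -10 dB.

-10 dB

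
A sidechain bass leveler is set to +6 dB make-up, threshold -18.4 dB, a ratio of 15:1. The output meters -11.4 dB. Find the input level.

Stripping the +6 dB make-up gives -17.4 dB at the gain stage.
That's 1 dB above the -18.4 dB threshold.
Before 15:1 compression the overshoot was 1 × 15 = 15 dB, so input = -18.4 + 15 = -3.4 dB.

-3.4 dB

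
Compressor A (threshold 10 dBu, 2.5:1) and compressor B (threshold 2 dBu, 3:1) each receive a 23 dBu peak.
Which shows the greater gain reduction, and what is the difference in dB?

B, by 6.2 dB

A: 13 dB over, compressed to 5.2 dB over, so 7.8 dB of GR.
B: 21 dB over, compressed to 7 dB over, so 14 dB of GR.
B reduces 6.2 dB more.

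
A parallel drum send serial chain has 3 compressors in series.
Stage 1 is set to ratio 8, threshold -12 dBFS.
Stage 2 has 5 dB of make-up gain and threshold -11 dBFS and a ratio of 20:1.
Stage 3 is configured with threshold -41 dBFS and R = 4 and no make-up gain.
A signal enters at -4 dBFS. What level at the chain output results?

-32.25 dBFS

Stage 1: 8 dB above -12 dBFS, reduced 8:1 to 1 dB above → -11 dBFS.
Stage 2: -11 dBFS is at or below the -11 dBFS threshold — no compression; make-up brings it to -6 dBFS.
Stage 3: overshoot 35 dB → 35/4 = 8.75 dB → -32.25 dBFS.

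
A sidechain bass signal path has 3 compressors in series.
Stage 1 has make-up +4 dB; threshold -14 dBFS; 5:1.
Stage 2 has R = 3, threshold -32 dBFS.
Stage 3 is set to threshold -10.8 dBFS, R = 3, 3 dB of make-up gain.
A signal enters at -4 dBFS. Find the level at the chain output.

-21 dBFS

Stage 1: 10 dB above -14 dBFS, reduced 5:1 to 2 dB above → -12 dBFS; +4 dB make-up → -8 dBFS.
Stage 2: overshoot 24 dB → 24/3 = 8 dB → -24 dBFS.
Stage 3: -24 dBFS is at or below the -10.8 dBFS threshold — no compression; make-up brings it to -21 dBFS.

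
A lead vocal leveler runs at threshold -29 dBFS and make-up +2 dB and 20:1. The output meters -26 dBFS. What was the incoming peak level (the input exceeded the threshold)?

Stripping the +2 dB make-up gives -28 dBFS at the gain stage.
Post-compression overshoot = -28 − (-29) = 1 dB.
Before 20:1 compression the overshoot was 1 × 20 = 20 dB, so input = -29 + 20 = -9 dBFS.

-9 dBFS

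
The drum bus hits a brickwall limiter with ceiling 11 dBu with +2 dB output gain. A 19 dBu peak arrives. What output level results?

13 dBu

The limiter clamps the peak to its 11 dBu ceiling.
Output gain then adds 2 dB: 11 + 2 = 13 dBu.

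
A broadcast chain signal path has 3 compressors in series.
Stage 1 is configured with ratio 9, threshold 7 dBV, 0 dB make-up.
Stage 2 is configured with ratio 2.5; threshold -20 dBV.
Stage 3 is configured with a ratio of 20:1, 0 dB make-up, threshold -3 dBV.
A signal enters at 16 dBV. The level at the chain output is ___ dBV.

Stage 1: 16 dBV is 9 dB over 7 dBV; at 9:1 that becomes 1 dB over, giving 8 dBV.
Stage 2: 8 dBV is 28 dB over -20 dBV; at 2.5:1 that becomes 11.2 dB over, giving -8.8 dBV.
Stage 3: below threshold (-8.8 ≤ -3); passes unchanged; output -8.8 dBV.

-8.8 dBV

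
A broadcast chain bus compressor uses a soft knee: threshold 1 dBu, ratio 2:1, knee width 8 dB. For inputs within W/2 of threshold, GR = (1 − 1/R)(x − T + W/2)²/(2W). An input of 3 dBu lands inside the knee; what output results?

x − T + W/2 = 3 − 1 + 4 = 6.
GR = (1 − 1/2) × 6² / 16 = 0.5 × 36 / 16 = 1.125 dB.
Output = 3 − 1.125 = 1.875 dBu.

1.875 dBu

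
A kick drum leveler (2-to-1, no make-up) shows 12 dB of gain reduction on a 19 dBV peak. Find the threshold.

-5 dBV

Input is 24 dB above T (since output overshoot × R = input overshoot: (7 − T)·2 = 19 − T gives T = -5 dBV).
Check: -5 + (19 − (-5))/2 = -5 + 12 = 7 dBV. ✓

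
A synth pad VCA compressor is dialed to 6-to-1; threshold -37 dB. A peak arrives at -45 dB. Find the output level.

-45 dB is 8 dB below the -37 dB threshold, so no gain reduction is applied.
Output = input = -45 dB.

-45 dB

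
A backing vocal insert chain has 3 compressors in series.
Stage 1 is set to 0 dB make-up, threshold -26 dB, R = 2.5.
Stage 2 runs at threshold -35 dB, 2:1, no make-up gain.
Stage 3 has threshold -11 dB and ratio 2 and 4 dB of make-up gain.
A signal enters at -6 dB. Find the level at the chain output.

-22.5 dB

Stage 1: -6 dB is 20 dB over -26 dB; at 2.5:1 that becomes 8 dB over, giving -18 dB.
Stage 2: -18 dB is 17 dB over -35 dB; at 2:1 that becomes 8.5 dB over, giving -26.5 dB.
Stage 3: below threshold (-26.5 ≤ -11); passes unchanged; make-up brings it to -22.5 dB.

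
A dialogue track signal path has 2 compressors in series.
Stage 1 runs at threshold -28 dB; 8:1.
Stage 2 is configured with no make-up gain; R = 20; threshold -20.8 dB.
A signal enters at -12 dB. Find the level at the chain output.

Stage 1: 16 dB above -28 dB, reduced 8:1 to 2 dB above → -26 dB.
Stage 2: -26 dB ≤ -20.8 dB, so stage 2 doesn't engage; output -26 dB.

-26 dB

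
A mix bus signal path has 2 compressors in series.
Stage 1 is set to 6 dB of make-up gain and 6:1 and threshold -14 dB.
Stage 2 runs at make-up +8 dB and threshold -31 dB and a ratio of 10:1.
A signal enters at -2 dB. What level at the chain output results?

-20.5 dB

Stage 1: 12 dB above -14 dB, reduced 6:1 to 2 dB above → -12 dB; +6 dB make-up → -6 dB.
Stage 2: -6 dB is 25 dB over -31 dB; at 10:1 that becomes 2.5 dB over, giving -28.5 dB; +8 dB make-up → -20.5 dB.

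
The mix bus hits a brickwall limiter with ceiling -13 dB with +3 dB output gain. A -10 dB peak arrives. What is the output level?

The limiter clamps the peak to its -13 dB ceiling.
Output gain then adds 3 dB: -13 + 3 = -10 dB.

-10 dB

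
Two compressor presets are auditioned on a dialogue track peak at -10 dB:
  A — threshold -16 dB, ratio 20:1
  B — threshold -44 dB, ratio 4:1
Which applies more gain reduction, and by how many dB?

A: 6 dB over, compressed to 0.3 dB over, so 5.7 dB of GR.
B: 34 dB over, compressed to 8.5 dB over, so 25.5 dB of GR.
B reduces 19.8 dB more.

B, by 19.8 dB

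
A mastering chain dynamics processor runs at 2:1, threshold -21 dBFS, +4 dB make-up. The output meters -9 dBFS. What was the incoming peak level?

-5 dBFS

Remove make-up: -9 − 4 = -13 dBFS.
That's 8 dB above the -21 dBFS threshold.
Before 2:1 compression the overshoot was 8 × 2 = 16 dB, so input = -21 + 16 = -5 dBFS.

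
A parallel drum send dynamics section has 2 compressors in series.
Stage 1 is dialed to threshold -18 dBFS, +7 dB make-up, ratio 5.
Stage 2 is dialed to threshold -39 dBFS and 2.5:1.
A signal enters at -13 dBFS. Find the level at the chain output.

-27.4 dBFS

Stage 1: overshoot 5 dB → 5/5 = 1 dB → -17 dBFS; +7 dB make-up → -10 dBFS.
Stage 2: -10 dBFS is 29 dB over -39 dBFS; at 2.5:1 that becomes 11.6 dB over, giving -27.4 dBFS.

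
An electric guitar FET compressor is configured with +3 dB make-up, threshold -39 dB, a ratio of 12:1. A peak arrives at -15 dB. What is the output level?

Overshoot: -15 − (-39) = 24 dB.
The 24 dB excess becomes 2 dB after 12:1 reduction.
That puts the output at -37 dB; make-up adds 3 dB, giving -34 dB.

-34 dB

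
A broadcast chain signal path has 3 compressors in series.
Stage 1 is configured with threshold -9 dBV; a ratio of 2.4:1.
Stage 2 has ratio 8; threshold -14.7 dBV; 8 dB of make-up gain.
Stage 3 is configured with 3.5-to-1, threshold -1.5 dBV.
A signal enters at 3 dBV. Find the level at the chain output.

Stage 1: 12 dB above -9 dBV, reduced 2.4:1 to 5 dB above → -4 dBV.
Stage 2: 10.7 dB above -14.7 dBV, reduced 8:1 to 1.3375 dB above → -13.3625 dBV; +8 dB make-up → -5.3625 dBV.
Stage 3: below threshold (-5.3625 ≤ -1.5); passes unchanged; output -5.3625 dBV.

-5.3625 dBV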